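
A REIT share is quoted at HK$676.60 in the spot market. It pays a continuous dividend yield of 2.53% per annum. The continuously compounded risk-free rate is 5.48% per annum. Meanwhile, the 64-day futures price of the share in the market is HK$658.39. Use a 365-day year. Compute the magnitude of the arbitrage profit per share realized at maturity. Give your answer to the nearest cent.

Fair futures: F* = S·e^(carry·T), with carry = (r − q) = 0.0548 − 0.0253 = 0.0295
F* = 676.60 · e^(0.0295 × 64/365) = 676.60 · e^0.005173 = 676.60 × 1.005186 = HK$680.1088
Market HK$658.39 < fair HK$680.1088: forward underpriced → reverse cash-and-carry (short spot, go long the forward).
At maturity, profit = |F_mkt − F*| = |658.39 − 680.1088| = HK$21.72 per share

HK$21.72 per share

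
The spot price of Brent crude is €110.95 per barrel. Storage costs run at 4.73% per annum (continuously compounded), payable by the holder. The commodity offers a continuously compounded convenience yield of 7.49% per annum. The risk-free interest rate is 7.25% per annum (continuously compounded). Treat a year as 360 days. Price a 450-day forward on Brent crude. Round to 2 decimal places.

Net carry = r + u − y = 0.0725 + 0.0473 − 0.0749 = 0.0449
F = S·e^((r+u−y)T) = 110.95 · e^(0.0449 × 450/360) = 110.95 · e^0.056125
= 110.95 × 1.057730 = €117.36 per barrel

€117.36 per barrel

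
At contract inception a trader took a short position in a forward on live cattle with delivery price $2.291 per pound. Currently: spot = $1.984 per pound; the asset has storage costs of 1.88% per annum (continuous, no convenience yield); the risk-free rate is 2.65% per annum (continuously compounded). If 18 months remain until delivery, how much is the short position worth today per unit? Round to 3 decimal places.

Current fair forward for the remaining 18 months: F = S·e^((r + u)·T), (r + u) = 0.0265 + 0.0188 = 0.0453
F = 1.984 · e^(0.0453 × 18/12) = 1.984 × 1.070312 = 2.1235
Value of long forward = (F − K)·e^(−rT) = (2.1235 − 2.291) · e^(−0.0265·18/12)
= -0.1675 × 0.961030 = -0.161
Short position value = −(long value) = $0.161

$0.161 per pound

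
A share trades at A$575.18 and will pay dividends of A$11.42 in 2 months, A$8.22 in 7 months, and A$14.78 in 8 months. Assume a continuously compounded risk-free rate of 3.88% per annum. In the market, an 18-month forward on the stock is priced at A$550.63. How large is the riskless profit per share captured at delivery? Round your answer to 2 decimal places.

A$23.21 per share

PV(dividends) I = 11.42·e^(−0.0388·2/12) + 8.22·e^(−0.0388·7/12) + 14.78·e^(−0.0388·8/12) = 33.7850
Fair forward F* = (S − I)·e^(rT) = (575.18 − 33.7850)·e^0.058200 = 541.3950 × 1.059927 = 573.8392
Market A$550.63 < fair 573.8392: forward underpriced → reverse cash-and-carry (short the stock, invest proceeds at r, pay the dividends, go long the forward).
Profit at T = |F_mkt − F*| = |550.63 − 573.8392| = A$23.21 per share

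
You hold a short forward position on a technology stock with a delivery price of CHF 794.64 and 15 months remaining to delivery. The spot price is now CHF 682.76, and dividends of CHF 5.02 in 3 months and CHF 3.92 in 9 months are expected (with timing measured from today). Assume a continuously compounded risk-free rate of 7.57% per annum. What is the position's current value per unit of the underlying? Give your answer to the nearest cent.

CHF 48.76

PV(remaining dividends) I = 5.02·e^(−0.0757·3/12) + 3.92·e^(−0.0757·9/12) = 8.6295
Current forward F = (S − I)·e^(rT) = (682.76 − 8.6295)·e^(0.0757·15/12) = 674.1305 × 1.099247 = 741.0359
Value (long) = (F − K)·e^(−rT) = (741.0359 − 794.64) × 0.909714 = -48.7644
Short position value = −(long value) = CHF 48.76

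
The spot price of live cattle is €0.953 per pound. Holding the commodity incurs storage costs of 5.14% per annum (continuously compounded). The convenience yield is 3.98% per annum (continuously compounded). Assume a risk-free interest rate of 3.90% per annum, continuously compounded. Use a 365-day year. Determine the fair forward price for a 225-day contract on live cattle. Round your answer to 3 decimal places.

€0.983 per pound

Net carry = r + u − y = 0.0390 + 0.0514 − 0.0398 = 0.0506
F = S·e^((r+u−y)T) = 0.953 · e^(0.0506 × 225/365) = 0.953 · e^0.031192
= 0.953 × 1.031684 = €0.983 per pound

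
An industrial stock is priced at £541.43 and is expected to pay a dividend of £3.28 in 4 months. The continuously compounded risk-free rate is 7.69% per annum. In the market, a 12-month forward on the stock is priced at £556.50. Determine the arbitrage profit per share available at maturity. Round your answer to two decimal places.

£24.76 per share

PV(dividends) I = 3.28·e^(−0.0769·4/12) = 3.1970
Fair forward F* = (S − I)·e^(rT) = (541.43 − 3.1970)·e^0.076900 = 538.2330 × 1.079934 = 581.2561
Market £556.50 < fair 581.2561: forward underpriced → reverse cash-and-carry (short the stock, invest proceeds at r, pay the dividends, go long the forward).
Profit at T = |F_mkt − F*| = |556.50 − 581.2561| = £24.76 per share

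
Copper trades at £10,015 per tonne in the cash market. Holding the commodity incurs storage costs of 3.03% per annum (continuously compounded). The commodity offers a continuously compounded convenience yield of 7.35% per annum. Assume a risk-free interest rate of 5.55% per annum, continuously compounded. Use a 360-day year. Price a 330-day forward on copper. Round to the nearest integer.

£10,129 per tonne

Net carry = r + u − y = 0.0555 + 0.0303 − 0.0735 = 0.0123
F = S·e^((r+u−y)T) = 10015 · e^(0.0123 × 330/360) = 10015 · e^0.011275
= 10015 × 1.011339 = £10,129 per tonne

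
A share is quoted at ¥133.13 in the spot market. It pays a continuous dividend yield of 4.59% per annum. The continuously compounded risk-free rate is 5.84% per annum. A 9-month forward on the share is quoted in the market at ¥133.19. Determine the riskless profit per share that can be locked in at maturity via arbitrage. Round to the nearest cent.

Fair forward: F* = S·e^(carry·T), with carry = (r − q) = 0.0584 − 0.0459 = 0.0125
F* = 133.13 · e^(0.0125 × 9/12) = 133.13 · e^0.009375 = 133.13 × 1.009419 = ¥134.3840
Market ¥133.19 < fair ¥134.3840: forward underpriced → reverse cash-and-carry (short spot, go long the forward).
At maturity, profit = |F_mkt − F*| = |133.19 − 134.3840| = ¥1.19 per share

¥1.19 per share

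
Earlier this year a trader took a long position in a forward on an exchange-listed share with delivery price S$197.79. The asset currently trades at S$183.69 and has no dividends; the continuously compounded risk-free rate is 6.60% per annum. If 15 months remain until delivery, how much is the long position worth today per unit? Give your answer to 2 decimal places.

Current fair forward for the remaining 15 months: F = S·e^(r·T), r = 0.0660
F = 183.69 · e^(0.0660 × 15/12) = 183.69 × 1.085999 = 199.4872
Value of long forward = (F − K)·e^(−rT) = (199.4872 − 197.79) · e^(−0.0660·15/12)
= 1.6972 × 0.920811 = 1.56

S$1.56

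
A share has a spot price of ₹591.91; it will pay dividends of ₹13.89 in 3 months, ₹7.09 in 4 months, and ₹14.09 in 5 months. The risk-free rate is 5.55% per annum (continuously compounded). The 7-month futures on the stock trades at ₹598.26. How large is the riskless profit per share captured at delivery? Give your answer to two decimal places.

PV(dividends) I = 13.89·e^(−0.0555·3/12) + 7.09·e^(−0.0555·4/12) + 14.09·e^(−0.0555·5/12) = 34.4266
Fair futures F* = (S − I)·e^(rT) = (591.91 − 34.4266)·e^0.032375 = 557.4834 × 1.032905 = 575.8274
Market ₹598.26 > fair 575.8274: forward overpriced → cash-and-carry (borrow at r, buy the stock and collect the dividends, short the forward).
Profit at T = |F_mkt − F*| = |598.26 − 575.8274| = ₹22.43 per share

₹22.43 per share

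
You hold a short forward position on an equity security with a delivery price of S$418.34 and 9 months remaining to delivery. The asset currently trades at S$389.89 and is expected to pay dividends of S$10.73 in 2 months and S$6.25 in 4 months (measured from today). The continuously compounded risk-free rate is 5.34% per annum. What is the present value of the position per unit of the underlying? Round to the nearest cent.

PV(remaining dividends) I = 10.73·e^(−0.0534·2/12) + 6.25·e^(−0.0534·4/12) = 16.7747
Current forward F = (S − I)·e^(rT) = (389.89 − 16.7747)·e^(0.0534·9/12) = 373.1153 × 1.040863 = 388.3619
Value (long) = (F − K)·e^(−rT) = (388.3619 − 418.34) × 0.960741 = -28.8012
Short position value = −(long value) = S$28.80

S$28.80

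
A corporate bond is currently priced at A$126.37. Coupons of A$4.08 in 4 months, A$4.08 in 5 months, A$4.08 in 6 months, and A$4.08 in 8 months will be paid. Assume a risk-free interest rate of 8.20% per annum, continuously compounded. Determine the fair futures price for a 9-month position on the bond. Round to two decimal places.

PV(coupons) I = 4.08·e^(−0.0820·4/12) + 4.08·e^(−0.0820·5/12) + 4.08·e^(−0.0820·6/12) + 4.08·e^(−0.0820·8/12)
I = 3.9700 + 3.9430 + 3.9161 + 3.8629 = 15.6920
F = (S − I)·e^(rT) = (126.37 − 15.6920) · e^(0.0820·9/12)
= 110.6780 · e^0.061500 = 110.6780 × 1.063430 = A$117.70

A$117.70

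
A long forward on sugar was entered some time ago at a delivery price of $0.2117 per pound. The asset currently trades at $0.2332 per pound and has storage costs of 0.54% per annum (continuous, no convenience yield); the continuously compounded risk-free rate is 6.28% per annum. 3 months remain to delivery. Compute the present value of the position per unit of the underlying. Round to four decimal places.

Current fair forward for the remaining 3 months: F = S·e^((r + u)·T), (r + u) = 0.0628 + 0.0054 = 0.0682
F = 0.2332 · e^(0.0682 × 3/12) = 0.2332 × 1.017196 = 0.2372
Value of long forward = (F − K)·e^(−rT) = (0.2372 − 0.2117) · e^(−0.0628·3/12)
= 0.0255 × 0.984423 = 0.0251

$0.0251 per pound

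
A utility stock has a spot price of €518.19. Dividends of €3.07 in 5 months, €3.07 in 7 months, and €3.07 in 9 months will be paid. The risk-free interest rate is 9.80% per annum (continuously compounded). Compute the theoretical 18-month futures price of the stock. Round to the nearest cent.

€590.17

PV(dividends) I = 3.07·e^(−0.0980·5/12) + 3.07·e^(−0.0980·7/12) + 3.07·e^(−0.0980·9/12)
I = 2.9472 + 2.8994 + 2.8524 = 8.6990
F = (S − I)·e^(rT) = (518.19 − 8.6990) · e^(0.0980·18/12)
= 509.4910 · e^0.147000 = 509.4910 × 1.158354 = €590.17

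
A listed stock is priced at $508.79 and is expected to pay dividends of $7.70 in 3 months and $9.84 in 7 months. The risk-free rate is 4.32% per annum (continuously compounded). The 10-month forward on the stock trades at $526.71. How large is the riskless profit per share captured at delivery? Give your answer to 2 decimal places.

$17.11 per share

PV(dividends) I = 7.70·e^(−0.0432·3/12) + 9.84·e^(−0.0432·7/12) = 17.2124
Fair forward F* = (S − I)·e^(rT) = (508.79 − 17.2124)·e^0.036000 = 491.5776 × 1.036656 = 509.5969
Market $526.71 > fair 509.5969: forward overpriced → cash-and-carry (borrow at r, buy the stock and collect the dividends, short the forward).
Profit at T = |F_mkt − F*| = |526.71 − 509.5969| = $17.11 per share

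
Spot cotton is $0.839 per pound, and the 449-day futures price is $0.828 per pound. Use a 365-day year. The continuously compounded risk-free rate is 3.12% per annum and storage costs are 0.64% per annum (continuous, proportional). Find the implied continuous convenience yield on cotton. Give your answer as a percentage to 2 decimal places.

F = S·e^((r+u−y)T) ⇒ (r+u−y) = ln(F/S)/T
ln(0.828/0.839) = -0.013198; /T ⇒ -0.010729
y = r + u − ln(F/S)/T = 0.0312 + 0.0064 + 0.010729 = 0.048329
y = 4.83%

4.83%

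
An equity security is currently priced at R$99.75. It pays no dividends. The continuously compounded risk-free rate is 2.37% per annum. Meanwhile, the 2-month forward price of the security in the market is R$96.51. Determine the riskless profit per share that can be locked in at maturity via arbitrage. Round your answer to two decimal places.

R$3.63 per share

Fair forward: F* = S·e^(carry·T), with carry = r = 0.0237
F* = 99.75 · e^(0.0237 × 2/12) = 99.75 · e^0.003950 = 99.75 × 1.003958 = R$100.1448
Market R$96.51 < fair R$100.1448: forward underpriced → reverse cash-and-carry (short spot, go long the forward).
At maturity, profit = |F_mkt − F*| = |96.51 − 100.1448| = R$3.63 per share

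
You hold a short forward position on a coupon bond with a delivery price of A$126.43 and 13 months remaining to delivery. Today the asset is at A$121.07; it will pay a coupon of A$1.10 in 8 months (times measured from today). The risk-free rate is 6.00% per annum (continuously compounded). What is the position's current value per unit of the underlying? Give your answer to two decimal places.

PV(remaining coupons) I = 1.10·e^(−0.0600·8/12) = 1.0569
Current forward F = (S − I)·e^(rT) = (121.07 − 1.0569)·e^(0.0600·13/12) = 120.0131 × 1.067159 = 128.0731
Value (long) = (F − K)·e^(−rT) = (128.0731 − 126.43) × 0.937067 = 1.5397
Short position value = −(long value) = -A$1.54

-A$1.54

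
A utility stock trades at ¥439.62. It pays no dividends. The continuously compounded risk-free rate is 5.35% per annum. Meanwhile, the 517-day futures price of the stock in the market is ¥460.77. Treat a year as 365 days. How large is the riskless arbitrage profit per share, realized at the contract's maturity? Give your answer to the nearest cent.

¥13.46 per share

Fair futures: F* = S·e^(carry·T), with carry = r = 0.0535
F* = 439.62 · e^(0.0535 × 517/365) = 439.62 · e^0.075779 = 439.62 × 1.078724 = ¥474.2286
Market ¥460.77 < fair ¥474.2286: forward underpriced → reverse cash-and-carry (short spot, go long the forward).
At maturity, profit = |F_mkt − F*| = |460.77 − 474.2286| = ¥13.46 per share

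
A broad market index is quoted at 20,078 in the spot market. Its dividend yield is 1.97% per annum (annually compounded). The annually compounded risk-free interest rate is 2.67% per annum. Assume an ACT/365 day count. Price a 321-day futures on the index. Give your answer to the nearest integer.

F = S · (1+r)^T / (1+q)^T
= 20078 × 1.023444 / 1.017305 = 20078 × 1.006035
F = 20,199

20,199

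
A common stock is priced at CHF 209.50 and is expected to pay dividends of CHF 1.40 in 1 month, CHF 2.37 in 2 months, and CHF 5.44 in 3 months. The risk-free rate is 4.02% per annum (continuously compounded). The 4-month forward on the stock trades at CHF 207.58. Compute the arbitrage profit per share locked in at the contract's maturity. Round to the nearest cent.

PV(dividends) I = 1.40·e^(−0.0402·1/12) + 2.37·e^(−0.0402·2/12) + 5.44·e^(−0.0402·3/12) = 9.1351
Fair forward F* = (S − I)·e^(rT) = (209.50 − 9.1351)·e^0.013400 = 200.3649 × 1.013490 = 203.0678
Market CHF 207.58 > fair 203.0678: forward overpriced → cash-and-carry (borrow at r, buy the stock and collect the dividends, short the forward).
Profit at T = |F_mkt − F*| = |207.58 − 203.0678| = CHF 4.51 per share

CHF 4.51 per share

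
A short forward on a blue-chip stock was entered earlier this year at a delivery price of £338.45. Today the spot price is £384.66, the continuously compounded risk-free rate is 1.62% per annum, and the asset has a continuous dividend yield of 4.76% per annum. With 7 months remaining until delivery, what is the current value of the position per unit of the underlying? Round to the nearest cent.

-£38.86

Current fair forward for the remaining 7 months: F = S·e^((r − q)·T), (r − q) = 0.0162 − 0.0476 = -0.0314
F = 384.66 · e^(-0.0314 × 7/12) = 384.66 × 0.981850 = 377.6784
Value of long forward = (F − K)·e^(−rT) = (377.6784 − 338.45) · e^(−0.0162·7/12)
= 39.2284 × 0.990595 = 38.86
Short position value = −(long value) = -£38.86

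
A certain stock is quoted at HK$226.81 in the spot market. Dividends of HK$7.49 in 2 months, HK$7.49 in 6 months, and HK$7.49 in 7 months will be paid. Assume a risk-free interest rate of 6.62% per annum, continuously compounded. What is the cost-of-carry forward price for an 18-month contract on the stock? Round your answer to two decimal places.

HK$226.35

PV(dividends) I = 7.49·e^(−0.0662·2/12) + 7.49·e^(−0.0662·6/12) + 7.49·e^(−0.0662·7/12)
I = 7.4078 + 7.2461 + 7.2063 = 21.8602
F = (S − I)·e^(rT) = (226.81 − 21.8602) · e^(0.0662·18/12)
= 204.9498 · e^0.099300 = 204.9498 × 1.104398 = HK$226.35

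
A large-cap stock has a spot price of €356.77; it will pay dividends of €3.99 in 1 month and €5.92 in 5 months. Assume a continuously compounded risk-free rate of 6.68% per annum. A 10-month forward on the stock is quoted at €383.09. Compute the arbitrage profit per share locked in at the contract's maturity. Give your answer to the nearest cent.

€16.18 per share

PV(dividends) I = 3.99·e^(−0.0668·1/12) + 5.92·e^(−0.0668·5/12) = 9.7253
Fair forward F* = (S − I)·e^(rT) = (356.77 − 9.7253)·e^0.055667 = 347.0447 × 1.057246 = 366.9116
Market €383.09 > fair 366.9116: forward overpriced → cash-and-carry (borrow at r, buy the stock and collect the dividends, short the forward).
Profit at T = |F_mkt − F*| = |383.09 − 366.9116| = €16.18 per share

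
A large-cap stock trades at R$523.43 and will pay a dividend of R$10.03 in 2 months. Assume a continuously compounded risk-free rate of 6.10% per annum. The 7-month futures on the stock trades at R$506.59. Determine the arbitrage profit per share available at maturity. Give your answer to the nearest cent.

R$25.51 per share

PV(dividends) I = 10.03·e^(−0.0610·2/12) = 9.9285
Fair futures F* = (S − I)·e^(rT) = (523.43 − 9.9285)·e^0.035583 = 513.5015 × 1.036224 = 532.1026
Market R$506.59 < fair 532.1026: forward underpriced → reverse cash-and-carry (short the stock, invest proceeds at r, pay the dividends, go long the forward).
Profit at T = |F_mkt − F*| = |506.59 − 532.1026| = R$25.51 per share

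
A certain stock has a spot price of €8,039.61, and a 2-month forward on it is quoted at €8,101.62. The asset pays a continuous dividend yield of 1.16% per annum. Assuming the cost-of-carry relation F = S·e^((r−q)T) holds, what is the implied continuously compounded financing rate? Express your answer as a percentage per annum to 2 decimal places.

5.77%

From F = S·e^((r−q)T): (r − q) = ln(F/S)/T
ln(8101.62/8039.61) = ln(1.007713) = 0.007683
(r − q) = 0.007683 / (2/12) = 0.046098
r = ln(F/S)/T + q = 0.046098 + 0.0116 = 0.057698
r = 5.77%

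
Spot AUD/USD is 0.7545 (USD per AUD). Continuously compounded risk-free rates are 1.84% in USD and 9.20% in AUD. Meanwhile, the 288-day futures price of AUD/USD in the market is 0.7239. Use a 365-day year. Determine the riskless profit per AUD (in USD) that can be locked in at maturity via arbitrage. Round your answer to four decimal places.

0.0120 per AUD (in USD)

Fair futures: F* = S·e^(carry·T), with carry = (r_USD − r_AUD) = 0.0184 − 0.0920 = -0.0736
F* = 0.7545 · e^(-0.0736 × 288/365) = 0.7545 · e^-0.058073 = 0.7545 × 0.943581 = 0.7119
Market 0.7239 > fair 0.7119: forward overpriced → cash-and-carry (buy spot, short the forward).
At maturity, profit = |F_mkt − F*| = |0.7239 − 0.7119| = 0.0120 per AUD (in USD)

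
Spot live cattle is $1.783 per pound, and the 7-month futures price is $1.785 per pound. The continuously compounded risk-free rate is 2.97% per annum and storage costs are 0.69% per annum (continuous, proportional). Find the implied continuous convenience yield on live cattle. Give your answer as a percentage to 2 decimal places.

3.47%

F = S·e^((r+u−y)T) ⇒ (r+u−y) = ln(F/S)/T
ln(1.785/1.783) = 0.001121; /T ⇒ 0.001922
y = r + u − ln(F/S)/T = 0.0297 + 0.0069 − 0.001922 = 0.034678
y = 3.47%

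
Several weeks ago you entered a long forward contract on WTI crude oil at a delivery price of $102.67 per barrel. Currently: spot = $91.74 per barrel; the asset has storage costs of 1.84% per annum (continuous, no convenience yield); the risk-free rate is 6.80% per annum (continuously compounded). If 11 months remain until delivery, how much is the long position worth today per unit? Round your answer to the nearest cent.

-$3.17 per barrel

Current fair forward for the remaining 11 months: F = S·e^((r + u)·T), (r + u) = 0.0680 + 0.0184 = 0.0864
F = 91.74 · e^(0.0864 × 11/12) = 91.74 × 1.082421 = 99.3013
Value of long forward = (F − K)·e^(−rT) = (99.3013 − 102.67) · e^(−0.0680·11/12)
= -3.3687 × 0.939570 = -3.17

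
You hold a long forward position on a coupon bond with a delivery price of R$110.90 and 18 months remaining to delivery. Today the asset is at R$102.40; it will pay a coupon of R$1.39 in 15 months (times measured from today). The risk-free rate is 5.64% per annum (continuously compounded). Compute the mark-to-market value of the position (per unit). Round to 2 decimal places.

-R$0.80

PV(remaining coupons) I = 1.39·e^(−0.0564·15/12) = 1.2954
Current forward F = (S − I)·e^(rT) = (102.40 − 1.2954)·e^(0.0564·18/12) = 101.1046 × 1.088282 = 110.0303
Value (long) = (F − K)·e^(−rT) = (110.0303 − 110.90) × 0.918880 = -0.7991
Value = -R$0.80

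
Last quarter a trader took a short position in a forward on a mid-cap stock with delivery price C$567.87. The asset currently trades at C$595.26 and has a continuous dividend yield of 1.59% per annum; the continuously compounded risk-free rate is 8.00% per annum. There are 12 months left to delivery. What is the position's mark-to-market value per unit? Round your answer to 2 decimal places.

Current fair forward for the remaining 12 months: F = S·e^((r − q)·T), (r − q) = 0.0800 − 0.0159 = 0.0641
F = 595.26 · e^(0.0641 × 12/12) = 595.26 × 1.066199 = 634.6656
Value of long forward = (F − K)·e^(−rT) = (634.6656 − 567.87) · e^(−0.0800·12/12)
= 66.7956 × 0.923116 = 61.66
Short position value = −(long value) = -C$61.66

-C$61.66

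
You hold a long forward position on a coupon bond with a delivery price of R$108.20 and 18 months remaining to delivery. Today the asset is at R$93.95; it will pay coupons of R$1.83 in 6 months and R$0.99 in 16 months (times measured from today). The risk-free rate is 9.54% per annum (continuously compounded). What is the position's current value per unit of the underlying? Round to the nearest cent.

PV(remaining coupons) I = 1.83·e^(−0.0954·6/12) + 0.99·e^(−0.0954·16/12) = 2.6165
Current forward F = (S − I)·e^(rT) = (93.95 − 2.6165)·e^(0.0954·18/12) = 91.3335 × 1.153845 = 105.3847
Value (long) = (F − K)·e^(−rT) = (105.3847 − 108.20) × 0.866667 = -2.4399
Value = -R$2.44

-R$2.44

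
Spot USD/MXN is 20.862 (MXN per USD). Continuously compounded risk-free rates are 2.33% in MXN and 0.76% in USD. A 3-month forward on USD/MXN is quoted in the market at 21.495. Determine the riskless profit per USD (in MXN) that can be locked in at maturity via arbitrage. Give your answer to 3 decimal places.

0.551 per USD (in MXN)

Fair forward: F* = S·e^(carry·T), with carry = (r_MXN − r_USD) = 0.0233 − 0.0076 = 0.0157
F* = 20.862 · e^(0.0157 × 3/12) = 20.862 · e^0.003925 = 20.862 × 1.003933 = 20.9441
Market 21.495 > fair 20.9441: forward overpriced → cash-and-carry (buy spot, short the forward).
At maturity, profit = |F_mkt − F*| = |21.495 − 20.9441| = 0.551 per USD (in MXN)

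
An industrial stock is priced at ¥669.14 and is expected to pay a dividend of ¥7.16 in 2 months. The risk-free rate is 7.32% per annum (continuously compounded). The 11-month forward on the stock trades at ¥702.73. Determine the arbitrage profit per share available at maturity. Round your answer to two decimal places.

PV(dividends) I = 7.16·e^(−0.0732·2/12) = 7.0732
Fair forward F* = (S − I)·e^(rT) = (669.14 − 7.0732)·e^0.067100 = 662.0668 × 1.069402 = 708.0156
Market ¥702.73 < fair 708.0156: forward underpriced → reverse cash-and-carry (short the stock, invest proceeds at r, pay the dividends, go long the forward).
Profit at T = |F_mkt − F*| = |702.73 − 708.0156| = ¥5.29 per share

¥5.29 per share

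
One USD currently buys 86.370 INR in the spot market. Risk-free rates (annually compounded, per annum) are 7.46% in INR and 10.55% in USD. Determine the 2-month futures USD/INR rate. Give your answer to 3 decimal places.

By covered interest parity, F = S · (1+r_INR)^T / (1+r_USD)^T
= 86.370 × 1.012064 / 1.016857 = 86.370 × 0.995286
F = 85.963 INR per USD

85.963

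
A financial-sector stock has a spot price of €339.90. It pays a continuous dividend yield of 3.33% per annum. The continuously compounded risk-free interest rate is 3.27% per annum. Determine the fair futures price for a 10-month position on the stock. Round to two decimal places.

€339.73

F = S·e^((r − q)T) = 339.90 · e^((0.0327 − 0.0333) × 10/12)
= 339.90 · e^-0.000500 = 339.90 × 0.999500
F = €339.73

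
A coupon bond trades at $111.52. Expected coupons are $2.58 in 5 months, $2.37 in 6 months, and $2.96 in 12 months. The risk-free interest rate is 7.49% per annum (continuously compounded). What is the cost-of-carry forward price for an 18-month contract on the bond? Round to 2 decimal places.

$116.35

PV(coupons) I = 2.58·e^(−0.0749·5/12) + 2.37·e^(−0.0749·6/12) + 2.96·e^(−0.0749·12/12)
I = 2.5007 + 2.2829 + 2.7464 = 7.5300
F = (S − I)·e^(rT) = (111.52 − 7.5300) · e^(0.0749·18/12)
= 103.9900 · e^0.112350 = 103.9900 × 1.118904 = $116.35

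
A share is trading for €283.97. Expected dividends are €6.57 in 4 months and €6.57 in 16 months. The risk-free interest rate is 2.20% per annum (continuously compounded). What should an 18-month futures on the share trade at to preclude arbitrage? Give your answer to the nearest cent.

€280.16

PV(dividends) I = 6.57·e^(−0.0220·4/12) + 6.57·e^(−0.0220·16/12)
I = 6.5220 + 6.3801 = 12.9021
F = (S − I)·e^(rT) = (283.97 − 12.9021) · e^(0.0220·18/12)
= 271.0679 · e^0.033000 = 271.0679 × 1.033551 = €280.16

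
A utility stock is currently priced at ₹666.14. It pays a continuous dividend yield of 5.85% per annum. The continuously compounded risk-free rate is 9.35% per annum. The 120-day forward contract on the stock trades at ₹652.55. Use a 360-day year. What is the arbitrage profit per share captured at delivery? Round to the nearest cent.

Fair forward: F* = S·e^(carry·T), with carry = (r − q) = 0.0935 − 0.0585 = 0.0350
F* = 666.14 · e^(0.0350 × 120/360) = 666.14 · e^0.011667 = 666.14 × 1.011735 = ₹673.9572
Market ₹652.55 < fair ₹673.9572: forward underpriced → reverse cash-and-carry (short spot, go long the forward).
At maturity, profit = |F_mkt − F*| = |652.55 − 673.9572| = ₹21.41 per share

₹21.41 per share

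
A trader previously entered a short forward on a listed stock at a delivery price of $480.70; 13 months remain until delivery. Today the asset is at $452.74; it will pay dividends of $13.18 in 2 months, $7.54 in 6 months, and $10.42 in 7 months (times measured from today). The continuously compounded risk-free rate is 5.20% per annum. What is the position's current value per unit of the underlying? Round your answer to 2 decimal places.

PV(remaining dividends) I = 13.18·e^(−0.0520·2/12) + 7.54·e^(−0.0520·6/12) + 10.42·e^(−0.0520·7/12) = 30.5214
Current forward F = (S − I)·e^(rT) = (452.74 − 30.5214)·e^(0.0520·13/12) = 422.2186 × 1.057950 = 446.6862
Value (long) = (F − K)·e^(−rT) = (446.6862 − 480.70) × 0.945224 = -32.1507
Short position value = −(long value) = $32.15

$32.15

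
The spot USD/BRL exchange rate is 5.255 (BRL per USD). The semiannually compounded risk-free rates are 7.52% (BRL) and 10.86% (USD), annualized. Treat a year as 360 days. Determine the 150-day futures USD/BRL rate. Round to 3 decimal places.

By covered interest parity, F = S · (1+r_BRL/2)^(2T) / (1+r_USD/2)^(2T)
= 5.255 × 1.031237 / 1.045049 = 5.255 × 0.986783
F = 5.186 BRL per USD

5.186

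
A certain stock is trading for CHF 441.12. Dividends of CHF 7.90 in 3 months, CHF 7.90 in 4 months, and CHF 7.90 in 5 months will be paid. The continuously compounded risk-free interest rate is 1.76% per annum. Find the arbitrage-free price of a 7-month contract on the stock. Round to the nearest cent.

PV(dividends) I = 7.90·e^(−0.0176·3/12) + 7.90·e^(−0.0176·4/12) + 7.90·e^(−0.0176·5/12)
I = 7.8653 + 7.8538 + 7.8423 = 23.5614
F = (S − I)·e^(rT) = (441.12 − 23.5614) · e^(0.0176·7/12)
= 417.5586 · e^0.010267 = 417.5586 × 1.010320 = CHF 421.87

CHF 421.87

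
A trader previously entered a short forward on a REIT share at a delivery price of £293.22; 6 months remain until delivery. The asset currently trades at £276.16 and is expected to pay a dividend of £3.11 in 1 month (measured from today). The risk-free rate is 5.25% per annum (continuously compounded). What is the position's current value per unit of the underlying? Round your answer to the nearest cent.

PV(remaining dividends) I = 3.11·e^(−0.0525·1/12) = 3.0964
Current forward F = (S − I)·e^(rT) = (276.16 − 3.0964)·e^(0.0525·6/12) = 273.0636 × 1.026598 = 280.3265
Value (long) = (F − K)·e^(−rT) = (280.3265 − 293.22) × 0.974092 = -12.5595
Short position value = −(long value) = £12.56

£12.56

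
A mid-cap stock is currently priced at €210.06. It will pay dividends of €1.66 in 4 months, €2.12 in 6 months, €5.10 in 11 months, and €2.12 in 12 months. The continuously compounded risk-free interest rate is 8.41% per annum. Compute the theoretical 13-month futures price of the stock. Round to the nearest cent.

€218.80

PV(dividends) I = 1.66·e^(−0.0841·4/12) + 2.12·e^(−0.0841·6/12) + 5.10·e^(−0.0841·11/12) + 2.12·e^(−0.0841·12/12)
I = 1.6141 + 2.0327 + 4.7216 + 1.9490 = 10.3174
F = (S − I)·e^(rT) = (210.06 − 10.3174) · e^(0.0841·13/12)
= 199.7426 · e^0.091108 = 199.7426 × 1.095387 = €218.80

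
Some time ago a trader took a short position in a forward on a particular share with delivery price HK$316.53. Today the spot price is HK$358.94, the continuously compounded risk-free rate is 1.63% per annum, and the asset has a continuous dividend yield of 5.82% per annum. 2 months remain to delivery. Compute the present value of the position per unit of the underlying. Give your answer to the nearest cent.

-HK$39.80

Current fair forward for the remaining 2 months: F = S·e^((r − q)·T), (r − q) = 0.0163 − 0.0582 = -0.0419
F = 358.94 · e^(-0.0419 × 2/12) = 358.94 × 0.993041 = 356.4421
Value of long forward = (F − K)·e^(−rT) = (356.4421 − 316.53) · e^(−0.0163·2/12)
= 39.9121 × 0.997287 = 39.80
Short position value = −(long value) = -HK$39.80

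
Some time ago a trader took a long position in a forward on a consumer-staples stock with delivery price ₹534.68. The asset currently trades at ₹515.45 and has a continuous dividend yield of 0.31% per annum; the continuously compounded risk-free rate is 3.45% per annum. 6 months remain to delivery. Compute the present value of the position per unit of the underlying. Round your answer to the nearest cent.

-₹10.88

Current fair forward for the remaining 6 months: F = S·e^((r − q)·T), (r − q) = 0.0345 − 0.0031 = 0.0314
F = 515.45 · e^(0.0314 × 6/12) = 515.45 × 1.015824 = 523.6065
Value of long forward = (F − K)·e^(−rT) = (523.6065 − 534.68) · e^(−0.0345·6/12)
= -11.0735 × 0.982898 = -10.88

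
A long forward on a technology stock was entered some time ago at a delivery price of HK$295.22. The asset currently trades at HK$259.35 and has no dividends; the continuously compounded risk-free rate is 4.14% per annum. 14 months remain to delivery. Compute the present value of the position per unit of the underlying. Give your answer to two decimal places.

Current fair forward for the remaining 14 months: F = S·e^(r·T), r = 0.0414
F = 259.35 · e^(0.0414 × 14/12) = 259.35 × 1.049485 = 272.1839
Value of long forward = (F − K)·e^(−rT) = (272.1839 − 295.22) · e^(−0.0414·14/12)
= -23.0361 × 0.952848 = -21.95

-HK$21.95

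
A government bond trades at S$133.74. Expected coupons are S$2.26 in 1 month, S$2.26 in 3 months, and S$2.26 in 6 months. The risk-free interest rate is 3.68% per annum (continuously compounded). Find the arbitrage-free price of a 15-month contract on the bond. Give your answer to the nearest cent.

S$133.01

PV(coupons) I = 2.26·e^(−0.0368·1/12) + 2.26·e^(−0.0368·3/12) + 2.26·e^(−0.0368·6/12)
I = 2.2531 + 2.2393 + 2.2188 = 6.7112
F = (S − I)·e^(rT) = (133.74 − 6.7112) · e^(0.0368·15/12)
= 127.0288 · e^0.046000 = 127.0288 × 1.047074 = S$133.01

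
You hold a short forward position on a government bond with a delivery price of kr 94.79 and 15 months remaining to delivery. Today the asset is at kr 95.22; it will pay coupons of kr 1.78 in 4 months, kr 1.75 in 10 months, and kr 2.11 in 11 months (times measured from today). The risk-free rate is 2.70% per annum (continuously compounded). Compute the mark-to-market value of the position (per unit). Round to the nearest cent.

PV(remaining coupons) I = 1.78·e^(−0.0270·4/12) + 1.75·e^(−0.0270·10/12) + 2.11·e^(−0.0270·11/12) = 5.5335
Current forward F = (S − I)·e^(rT) = (95.22 − 5.5335)·e^(0.0270·15/12) = 89.6865 × 1.034326 = 92.7651
Value (long) = (F − K)·e^(−rT) = (92.7651 − 94.79) × 0.966813 = -1.9577
Short position value = −(long value) = kr 1.96

kr 1.96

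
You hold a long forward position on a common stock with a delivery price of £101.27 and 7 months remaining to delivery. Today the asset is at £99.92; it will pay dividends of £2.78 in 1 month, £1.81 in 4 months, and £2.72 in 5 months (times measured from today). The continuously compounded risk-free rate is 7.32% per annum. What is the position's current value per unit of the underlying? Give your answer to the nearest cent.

PV(remaining dividends) I = 2.78·e^(−0.0732·1/12) + 1.81·e^(−0.0732·4/12) + 2.72·e^(−0.0732·5/12) = 7.1678
Current forward F = (S − I)·e^(rT) = (99.92 − 7.1678)·e^(0.0732·7/12) = 92.7522 × 1.043625 = 96.7985
Value (long) = (F − K)·e^(−rT) = (96.7985 − 101.27) × 0.958199 = -4.2846
Value = -£4.28

-£4.28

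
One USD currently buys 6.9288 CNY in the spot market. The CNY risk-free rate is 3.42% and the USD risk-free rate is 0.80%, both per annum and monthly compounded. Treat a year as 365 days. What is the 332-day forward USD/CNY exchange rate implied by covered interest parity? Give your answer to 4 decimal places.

By covered interest parity, F = S · (1+r_CNY/12)^(12T) / (1+r_USD/12)^(12T)
= 6.9288 × 1.031551 / 1.007301 = 6.9288 × 1.024074
F = 7.0956 CNY per USD

7.0956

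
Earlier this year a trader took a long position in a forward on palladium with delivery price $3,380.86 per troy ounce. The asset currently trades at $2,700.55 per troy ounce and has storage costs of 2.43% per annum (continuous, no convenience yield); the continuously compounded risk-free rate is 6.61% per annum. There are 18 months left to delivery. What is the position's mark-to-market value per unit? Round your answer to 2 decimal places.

-$260.93 per troy ounce

Current fair forward for the remaining 18 months: F = S·e^((r + u)·T), (r + u) = 0.0661 + 0.0243 = 0.0904
F = 2700.55 · e^(0.0904 × 18/12) = 2700.55 × 1.14522371 = 3092.7339
Value of long forward = (F − K)·e^(−rT) = (3092.7339 − 3380.86) · e^(−0.0661·18/12)
= -288.1261 × 0.90560686 = -260.93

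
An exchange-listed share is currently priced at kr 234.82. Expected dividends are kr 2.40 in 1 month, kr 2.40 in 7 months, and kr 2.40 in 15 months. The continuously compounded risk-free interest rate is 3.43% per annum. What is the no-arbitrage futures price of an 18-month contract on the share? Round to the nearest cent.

PV(dividends) I = 2.40·e^(−0.0343·1/12) + 2.40·e^(−0.0343·7/12) + 2.40·e^(−0.0343·15/12)
I = 2.3931 + 2.3525 + 2.2993 = 7.0449
F = (S − I)·e^(rT) = (234.82 − 7.0449) · e^(0.0343·18/12)
= 227.7751 · e^0.051450 = 227.7751 × 1.052797 = kr 239.80

kr 239.80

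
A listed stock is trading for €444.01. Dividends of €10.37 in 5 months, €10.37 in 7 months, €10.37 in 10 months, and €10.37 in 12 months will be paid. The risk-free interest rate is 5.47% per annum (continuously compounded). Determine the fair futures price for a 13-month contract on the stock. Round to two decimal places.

€428.77

PV(dividends) I = 10.37·e^(−0.0547·5/12) + 10.37·e^(−0.0547·7/12) + 10.37·e^(−0.0547·10/12) + 10.37·e^(−0.0547·12/12)
I = 10.1363 + 10.0443 + 9.9079 + 9.8180 = 39.9065
F = (S − I)·e^(rT) = (444.01 − 39.9065) · e^(0.0547·13/12)
= 404.1035 · e^0.059258 = 404.1035 × 1.061049 = €428.77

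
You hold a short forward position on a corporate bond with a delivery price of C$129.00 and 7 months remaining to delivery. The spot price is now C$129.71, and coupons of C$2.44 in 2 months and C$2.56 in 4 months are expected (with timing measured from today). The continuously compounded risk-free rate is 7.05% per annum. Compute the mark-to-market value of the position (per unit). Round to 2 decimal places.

-C$1.00

PV(remaining coupons) I = 2.44·e^(−0.0705·2/12) + 2.56·e^(−0.0705·4/12) = 4.9120
Current forward F = (S − I)·e^(rT) = (129.71 − 4.9120)·e^(0.0705·7/12) = 124.7980 × 1.041982 = 130.0373
Value (long) = (F − K)·e^(−rT) = (130.0373 − 129.00) × 0.959709 = 0.9955
Short position value = −(long value) = -C$1.00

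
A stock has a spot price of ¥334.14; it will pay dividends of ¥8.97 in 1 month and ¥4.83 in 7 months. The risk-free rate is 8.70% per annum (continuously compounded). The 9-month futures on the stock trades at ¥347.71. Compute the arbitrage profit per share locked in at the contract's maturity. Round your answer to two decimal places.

¥5.45 per share

PV(dividends) I = 8.97·e^(−0.0870·1/12) + 4.83·e^(−0.0870·7/12) = 13.4962
Fair futures F* = (S − I)·e^(rT) = (334.14 − 13.4962)·e^0.065250 = 320.6438 × 1.067426 = 342.2635
Market ¥347.71 > fair 342.2635: forward overpriced → cash-and-carry (borrow at r, buy the stock and collect the dividends, short the forward).
Profit at T = |F_mkt − F*| = |347.71 − 342.2635| = ¥5.45 per share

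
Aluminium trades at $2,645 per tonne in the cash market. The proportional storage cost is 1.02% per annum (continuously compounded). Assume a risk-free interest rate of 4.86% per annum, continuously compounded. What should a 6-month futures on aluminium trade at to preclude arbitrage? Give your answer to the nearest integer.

$2,724 per tonne

Net carry = r + u − y = 0.0486 + 0.0102 − 0.0000 = 0.0588
F = S·e^((r+u−y)T) = 2645 · e^(0.0588 × 6/12) = 2645 · e^0.029400
= 2645 × 1.029836 = $2,724 per tonne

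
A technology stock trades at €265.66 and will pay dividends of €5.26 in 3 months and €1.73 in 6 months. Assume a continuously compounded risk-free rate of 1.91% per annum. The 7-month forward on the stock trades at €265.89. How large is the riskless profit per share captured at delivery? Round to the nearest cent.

€4.28 per share

PV(dividends) I = 5.26·e^(−0.0191·3/12) + 1.73·e^(−0.0191·6/12) = 6.9485
Fair forward F* = (S − I)·e^(rT) = (265.66 − 6.9485)·e^0.011142 = 258.7115 × 1.011204 = 261.6101
Market €265.89 > fair 261.6101: forward overpriced → cash-and-carry (borrow at r, buy the stock and collect the dividends, short the forward).
Profit at T = |F_mkt − F*| = |265.89 − 261.6101| = €4.28 per share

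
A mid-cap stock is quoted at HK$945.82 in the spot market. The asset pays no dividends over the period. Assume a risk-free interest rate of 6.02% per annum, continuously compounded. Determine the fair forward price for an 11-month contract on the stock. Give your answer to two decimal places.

HK$999.48

F = S·e^(rT) = 945.82 · e^(0.0602 × 11/12)
= 945.82 · e^0.055183 = 945.82 × 1.056734
F = HK$999.48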